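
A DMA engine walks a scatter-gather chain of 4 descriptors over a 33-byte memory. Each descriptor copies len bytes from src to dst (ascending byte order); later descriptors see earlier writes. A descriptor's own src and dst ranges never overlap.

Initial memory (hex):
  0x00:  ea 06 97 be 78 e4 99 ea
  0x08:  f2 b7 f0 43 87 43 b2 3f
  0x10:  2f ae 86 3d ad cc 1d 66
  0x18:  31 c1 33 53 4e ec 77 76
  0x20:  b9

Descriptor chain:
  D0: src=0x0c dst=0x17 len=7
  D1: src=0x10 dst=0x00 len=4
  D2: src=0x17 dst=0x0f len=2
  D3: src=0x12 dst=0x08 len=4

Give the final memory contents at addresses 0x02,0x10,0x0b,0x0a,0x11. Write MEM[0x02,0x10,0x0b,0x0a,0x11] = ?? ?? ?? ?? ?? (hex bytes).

[0] 0x0c->0x17 len=7 : 87 43 b2 3f 2f ae 86
[1] 0x10->0x00 len=4 : 2f ae 86 3d
[2] 0x17->0x0f len=2 : 87 43
[3] 0x12->0x08 len=4 : 86 3d ad cc
query mem[0x02]=0x86, mem[0x10]=0x43, mem[0x0b]=0xcc, mem[0x0a]=0xad, mem[0x11]=0xae

MEM[0x02,0x10,0x0b,0x0a,0x11] = 86 43 cc ad ae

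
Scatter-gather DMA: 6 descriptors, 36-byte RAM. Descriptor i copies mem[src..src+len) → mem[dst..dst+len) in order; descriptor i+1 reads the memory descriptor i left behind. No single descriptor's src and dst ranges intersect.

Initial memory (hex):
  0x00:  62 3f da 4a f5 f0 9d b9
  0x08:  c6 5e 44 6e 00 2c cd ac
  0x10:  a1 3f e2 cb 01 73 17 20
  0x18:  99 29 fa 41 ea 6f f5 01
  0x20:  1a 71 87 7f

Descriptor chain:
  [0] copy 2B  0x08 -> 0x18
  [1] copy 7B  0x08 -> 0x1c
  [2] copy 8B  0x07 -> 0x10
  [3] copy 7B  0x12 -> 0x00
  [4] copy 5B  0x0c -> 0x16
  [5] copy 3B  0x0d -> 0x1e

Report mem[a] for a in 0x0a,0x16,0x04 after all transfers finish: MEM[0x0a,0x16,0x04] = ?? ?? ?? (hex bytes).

MEM[0x0a,0x16,0x04] = 44 00 2c

  after D0: wrote 2B at 0x18 = c65e
  after D1: wrote 7B at 0x1c = c65e446e002ccd
  after D2: wrote 8B at 0x10 = b9c65e446e002ccd
  after D3: wrote 7B at 0x00 = 5e446e002ccdc6
  after D4: wrote 5B at 0x16 = 002ccdacb9
  after D5: wrote 3B at 0x1e = 2ccdac
query mem[0x0a]=0x44, mem[0x16]=0x00, mem[0x04]=0x2c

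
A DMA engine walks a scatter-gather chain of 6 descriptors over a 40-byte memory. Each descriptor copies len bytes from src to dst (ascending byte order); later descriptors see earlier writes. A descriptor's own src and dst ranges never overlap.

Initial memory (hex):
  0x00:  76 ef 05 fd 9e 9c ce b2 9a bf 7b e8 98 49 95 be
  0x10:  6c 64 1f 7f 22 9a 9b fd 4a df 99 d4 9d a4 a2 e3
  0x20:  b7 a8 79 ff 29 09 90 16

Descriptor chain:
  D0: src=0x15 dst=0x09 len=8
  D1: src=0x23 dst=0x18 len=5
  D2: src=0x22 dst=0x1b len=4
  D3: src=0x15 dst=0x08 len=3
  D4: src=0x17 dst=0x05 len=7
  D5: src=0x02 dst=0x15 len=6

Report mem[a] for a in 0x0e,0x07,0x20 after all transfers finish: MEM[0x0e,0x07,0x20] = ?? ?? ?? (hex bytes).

MEM[0x0e,0x07,0x20] = 99 29 b7

  after D0: wrote 8B at 0x09 = 9a9bfd4adf99d49d
  after D1: wrote 5B at 0x18 = ff29099016
  after D2: wrote 4B at 0x1b = 79ff2909
  after D3: wrote 3B at 0x08 = 9a9bfd
  after D4: wrote 7B at 0x05 = fdff290979ff29
  after D5: wrote 6B at 0x15 = 05fd9efdff29
query mem[0x0e]=0x99, mem[0x07]=0x29, mem[0x20]=0xb7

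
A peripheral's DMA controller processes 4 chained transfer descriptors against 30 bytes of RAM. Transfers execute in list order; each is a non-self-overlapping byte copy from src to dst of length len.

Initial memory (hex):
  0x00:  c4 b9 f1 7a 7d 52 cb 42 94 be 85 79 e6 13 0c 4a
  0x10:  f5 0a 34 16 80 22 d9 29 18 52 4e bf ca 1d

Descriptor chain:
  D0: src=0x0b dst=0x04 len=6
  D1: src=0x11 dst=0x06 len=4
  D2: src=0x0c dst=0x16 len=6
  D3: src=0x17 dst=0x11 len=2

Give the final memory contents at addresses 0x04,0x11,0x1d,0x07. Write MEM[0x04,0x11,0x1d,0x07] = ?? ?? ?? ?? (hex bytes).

D0: mem[0x04..0x09] <- [79 e6 13 0c 4a f5]
D1: mem[0x06..0x09] <- [0a 34 16 80]
D2: mem[0x16..0x1b] <- [e6 13 0c 4a f5 0a]
D3: mem[0x11..0x12] <- [13 0c]
query mem[0x04]=0x79, mem[0x11]=0x13, mem[0x1d]=0x1d, mem[0x07]=0x34

MEM[0x04,0x11,0x1d,0x07] = 79 13 1d 34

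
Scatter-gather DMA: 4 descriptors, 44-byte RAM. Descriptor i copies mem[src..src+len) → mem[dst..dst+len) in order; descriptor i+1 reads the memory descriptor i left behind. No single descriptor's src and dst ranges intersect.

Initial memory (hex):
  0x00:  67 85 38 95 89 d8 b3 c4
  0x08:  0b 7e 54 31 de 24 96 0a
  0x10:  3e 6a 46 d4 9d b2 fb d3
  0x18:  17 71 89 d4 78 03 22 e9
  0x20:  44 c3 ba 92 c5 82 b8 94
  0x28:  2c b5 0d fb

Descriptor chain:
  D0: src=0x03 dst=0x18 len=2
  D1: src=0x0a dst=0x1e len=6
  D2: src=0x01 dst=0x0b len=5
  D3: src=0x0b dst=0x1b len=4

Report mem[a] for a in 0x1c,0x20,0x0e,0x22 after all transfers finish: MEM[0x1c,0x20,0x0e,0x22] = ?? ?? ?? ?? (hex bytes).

#0 dst[0x18+2] := {0x95,0x89}
#1 dst[0x1e+6] := {0x54,0x31,0xde,0x24,0x96,0x0a}
#2 dst[0x0b+5] := {0x85,0x38,0x95,0x89,0xd8}
#3 dst[0x1b+4] := {0x85,0x38,0x95,0x89}
query mem[0x1c]=0x38, mem[0x20]=0xde, mem[0x0e]=0x89, mem[0x22]=0x96

MEM[0x1c,0x20,0x0e,0x22] = 38 de 89 96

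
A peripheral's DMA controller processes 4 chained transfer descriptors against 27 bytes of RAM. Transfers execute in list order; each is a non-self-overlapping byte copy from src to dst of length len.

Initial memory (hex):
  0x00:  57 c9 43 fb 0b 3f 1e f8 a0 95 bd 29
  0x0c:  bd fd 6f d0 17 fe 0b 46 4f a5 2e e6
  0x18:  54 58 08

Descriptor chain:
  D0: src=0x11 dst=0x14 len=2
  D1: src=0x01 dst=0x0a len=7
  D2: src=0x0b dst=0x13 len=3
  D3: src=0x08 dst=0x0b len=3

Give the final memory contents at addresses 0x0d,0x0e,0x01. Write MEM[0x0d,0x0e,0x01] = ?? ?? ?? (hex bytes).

[0] 0x11->0x14 len=2 : fe 0b
[1] 0x01->0x0a len=7 : c9 43 fb 0b 3f 1e f8
[2] 0x0b->0x13 len=3 : 43 fb 0b
[3] 0x08->0x0b len=3 : a0 95 c9
query mem[0x0d]=0xc9, mem[0x0e]=0x3f, mem[0x01]=0xc9

MEM[0x0d,0x0e,0x01] = c9 3f c9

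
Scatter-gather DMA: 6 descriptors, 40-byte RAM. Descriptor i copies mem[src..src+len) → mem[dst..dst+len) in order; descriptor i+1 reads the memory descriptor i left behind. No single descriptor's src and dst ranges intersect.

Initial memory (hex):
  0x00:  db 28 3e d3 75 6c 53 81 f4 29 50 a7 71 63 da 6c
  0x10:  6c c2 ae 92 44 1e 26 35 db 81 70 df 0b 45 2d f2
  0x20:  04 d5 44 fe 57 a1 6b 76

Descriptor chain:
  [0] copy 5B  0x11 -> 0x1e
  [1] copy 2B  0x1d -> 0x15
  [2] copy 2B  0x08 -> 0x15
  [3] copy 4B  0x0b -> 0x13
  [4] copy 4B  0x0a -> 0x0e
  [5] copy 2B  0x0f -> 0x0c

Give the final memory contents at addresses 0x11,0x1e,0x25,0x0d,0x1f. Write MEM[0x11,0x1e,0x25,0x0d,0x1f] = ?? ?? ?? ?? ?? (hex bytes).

MEM[0x11,0x1e,0x25,0x0d,0x1f] = 63 c2 a1 71 ae

  after D0: wrote 5B at 0x1e = c2ae92441e
  after D1: wrote 2B at 0x15 = 45c2
  after D2: wrote 2B at 0x15 = f429
  after D3: wrote 4B at 0x13 = a77163da
  after D4: wrote 4B at 0x0e = 50a77163
  after D5: wrote 2B at 0x0c = a771
query mem[0x11]=0x63, mem[0x1e]=0xc2, mem[0x25]=0xa1, mem[0x0d]=0x71, mem[0x1f]=0xae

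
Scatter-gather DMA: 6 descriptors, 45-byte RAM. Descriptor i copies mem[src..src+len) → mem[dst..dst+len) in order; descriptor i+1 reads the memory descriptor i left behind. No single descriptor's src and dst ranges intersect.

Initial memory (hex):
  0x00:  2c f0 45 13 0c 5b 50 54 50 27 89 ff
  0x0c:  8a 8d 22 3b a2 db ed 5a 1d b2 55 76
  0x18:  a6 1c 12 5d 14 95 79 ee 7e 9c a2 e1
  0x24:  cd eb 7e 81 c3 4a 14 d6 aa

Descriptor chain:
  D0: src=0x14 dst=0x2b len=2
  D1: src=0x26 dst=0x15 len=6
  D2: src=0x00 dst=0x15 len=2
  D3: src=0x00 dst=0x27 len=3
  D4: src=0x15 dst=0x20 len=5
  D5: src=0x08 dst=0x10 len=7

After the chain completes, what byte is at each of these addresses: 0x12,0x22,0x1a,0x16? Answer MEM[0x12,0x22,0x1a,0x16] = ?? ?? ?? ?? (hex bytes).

MEM[0x12,0x22,0x1a,0x16] = 89 c3 1d 22

#0 dst[0x2b+2] := {0x1d,0xb2}
#1 dst[0x15+6] := {0x7e,0x81,0xc3,0x4a,0x14,0x1d}
#2 dst[0x15+2] := {0x2c,0xf0}
#3 dst[0x27+3] := {0x2c,0xf0,0x45}
#4 dst[0x20+5] := {0x2c,0xf0,0xc3,0x4a,0x14}
#5 dst[0x10+7] := {0x50,0x27,0x89,0xff,0x8a,0x8d,0x22}
query mem[0x12]=0x89, mem[0x22]=0xc3, mem[0x1a]=0x1d, mem[0x16]=0x22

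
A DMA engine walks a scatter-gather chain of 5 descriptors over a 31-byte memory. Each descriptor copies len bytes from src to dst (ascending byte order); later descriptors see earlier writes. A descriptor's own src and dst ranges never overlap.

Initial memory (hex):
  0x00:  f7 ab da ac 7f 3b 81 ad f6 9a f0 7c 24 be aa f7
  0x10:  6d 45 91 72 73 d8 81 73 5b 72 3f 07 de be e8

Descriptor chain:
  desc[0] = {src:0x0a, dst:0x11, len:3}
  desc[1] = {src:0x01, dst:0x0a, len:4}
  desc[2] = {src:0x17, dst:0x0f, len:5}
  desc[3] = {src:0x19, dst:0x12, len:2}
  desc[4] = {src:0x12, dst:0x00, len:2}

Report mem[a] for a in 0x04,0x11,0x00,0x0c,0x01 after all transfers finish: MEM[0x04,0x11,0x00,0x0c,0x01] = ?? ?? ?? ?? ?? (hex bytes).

  after D0: wrote 3B at 0x11 = f07c24
  after D1: wrote 4B at 0x0a = abdaac7f
  after D2: wrote 5B at 0x0f = 735b723f07
  after D3: wrote 2B at 0x12 = 723f
  after D4: wrote 2B at 0x00 = 723f
query mem[0x04]=0x7f, mem[0x11]=0x72, mem[0x00]=0x72, mem[0x0c]=0xac, mem[0x01]=0x3f

MEM[0x04,0x11,0x00,0x0c,0x01] = 7f 72 72 ac 3f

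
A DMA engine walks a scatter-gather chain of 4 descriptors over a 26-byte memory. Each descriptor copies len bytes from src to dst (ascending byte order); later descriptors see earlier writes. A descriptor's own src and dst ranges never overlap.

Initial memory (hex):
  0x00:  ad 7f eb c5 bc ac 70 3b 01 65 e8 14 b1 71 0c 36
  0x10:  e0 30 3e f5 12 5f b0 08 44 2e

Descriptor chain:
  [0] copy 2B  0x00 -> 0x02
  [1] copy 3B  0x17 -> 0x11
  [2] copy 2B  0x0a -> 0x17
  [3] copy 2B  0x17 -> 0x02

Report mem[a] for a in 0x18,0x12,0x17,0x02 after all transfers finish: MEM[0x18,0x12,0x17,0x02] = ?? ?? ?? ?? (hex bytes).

[0] 0x00->0x02 len=2 : ad 7f
[1] 0x17->0x11 len=3 : 08 44 2e
[2] 0x0a->0x17 len=2 : e8 14
[3] 0x17->0x02 len=2 : e8 14
query mem[0x18]=0x14, mem[0x12]=0x44, mem[0x17]=0xe8, mem[0x02]=0xe8

MEM[0x18,0x12,0x17,0x02] = 14 44 e8 e8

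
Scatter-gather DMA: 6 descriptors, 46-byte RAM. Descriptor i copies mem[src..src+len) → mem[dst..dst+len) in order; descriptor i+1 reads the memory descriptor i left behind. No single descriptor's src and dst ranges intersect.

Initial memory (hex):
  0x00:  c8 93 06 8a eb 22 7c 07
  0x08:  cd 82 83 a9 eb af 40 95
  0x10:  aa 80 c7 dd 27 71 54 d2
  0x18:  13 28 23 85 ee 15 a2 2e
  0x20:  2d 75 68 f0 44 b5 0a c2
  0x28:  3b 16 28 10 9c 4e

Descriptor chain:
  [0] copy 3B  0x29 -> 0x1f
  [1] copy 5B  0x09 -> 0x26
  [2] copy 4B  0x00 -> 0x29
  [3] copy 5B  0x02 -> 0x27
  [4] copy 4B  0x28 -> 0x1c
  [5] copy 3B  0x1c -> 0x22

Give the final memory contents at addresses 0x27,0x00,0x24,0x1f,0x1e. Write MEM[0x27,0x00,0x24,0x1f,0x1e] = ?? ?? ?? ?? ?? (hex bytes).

#0 dst[0x1f+3] := {0x16,0x28,0x10}
#1 dst[0x26+5] := {0x82,0x83,0xa9,0xeb,0xaf}
#2 dst[0x29+4] := {0xc8,0x93,0x06,0x8a}
#3 dst[0x27+5] := {0x06,0x8a,0xeb,0x22,0x7c}
#4 dst[0x1c+4] := {0x8a,0xeb,0x22,0x7c}
#5 dst[0x22+3] := {0x8a,0xeb,0x22}
query mem[0x27]=0x06, mem[0x00]=0xc8, mem[0x24]=0x22, mem[0x1f]=0x7c, mem[0x1e]=0x22

MEM[0x27,0x00,0x24,0x1f,0x1e] = 06 c8 22 7c 22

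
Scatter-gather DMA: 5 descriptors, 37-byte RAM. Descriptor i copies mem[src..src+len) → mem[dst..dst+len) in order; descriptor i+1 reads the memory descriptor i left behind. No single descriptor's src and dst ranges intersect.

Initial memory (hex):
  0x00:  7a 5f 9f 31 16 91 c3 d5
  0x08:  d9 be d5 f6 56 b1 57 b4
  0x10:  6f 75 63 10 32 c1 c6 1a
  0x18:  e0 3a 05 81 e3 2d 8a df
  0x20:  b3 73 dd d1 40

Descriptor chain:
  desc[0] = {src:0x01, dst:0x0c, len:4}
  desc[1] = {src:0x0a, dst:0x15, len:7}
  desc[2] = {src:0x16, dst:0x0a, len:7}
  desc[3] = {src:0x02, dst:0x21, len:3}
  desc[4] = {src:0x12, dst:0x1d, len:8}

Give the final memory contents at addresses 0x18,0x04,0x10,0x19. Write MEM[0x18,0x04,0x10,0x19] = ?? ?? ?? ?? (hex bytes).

MEM[0x18,0x04,0x10,0x19] = 9f 16 e3 31

#0 dst[0x0c+4] := {0x5f,0x9f,0x31,0x16}
#1 dst[0x15+7] := {0xd5,0xf6,0x5f,0x9f,0x31,0x16,0x6f}
#2 dst[0x0a+7] := {0xf6,0x5f,0x9f,0x31,0x16,0x6f,0xe3}
#3 dst[0x21+3] := {0x9f,0x31,0x16}
#4 dst[0x1d+8] := {0x63,0x10,0x32,0xd5,0xf6,0x5f,0x9f,0x31}
query mem[0x18]=0x9f, mem[0x04]=0x16, mem[0x10]=0xe3, mem[0x19]=0x31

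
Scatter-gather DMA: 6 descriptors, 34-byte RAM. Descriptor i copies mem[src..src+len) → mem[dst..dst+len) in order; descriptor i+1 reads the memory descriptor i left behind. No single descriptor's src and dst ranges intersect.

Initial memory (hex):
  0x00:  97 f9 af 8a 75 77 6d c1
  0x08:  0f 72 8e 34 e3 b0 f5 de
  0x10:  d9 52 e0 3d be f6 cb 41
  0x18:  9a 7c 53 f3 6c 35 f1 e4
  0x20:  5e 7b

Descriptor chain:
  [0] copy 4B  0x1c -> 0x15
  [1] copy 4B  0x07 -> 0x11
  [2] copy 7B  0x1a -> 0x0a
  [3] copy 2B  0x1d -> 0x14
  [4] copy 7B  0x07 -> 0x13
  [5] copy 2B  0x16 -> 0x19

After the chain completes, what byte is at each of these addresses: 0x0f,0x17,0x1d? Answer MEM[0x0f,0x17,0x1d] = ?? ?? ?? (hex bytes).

#0 dst[0x15+4] := {0x6c,0x35,0xf1,0xe4}
#1 dst[0x11+4] := {0xc1,0x0f,0x72,0x8e}
#2 dst[0x0a+7] := {0x53,0xf3,0x6c,0x35,0xf1,0xe4,0x5e}
#3 dst[0x14+2] := {0x35,0xf1}
#4 dst[0x13+7] := {0xc1,0x0f,0x72,0x53,0xf3,0x6c,0x35}
#5 dst[0x19+2] := {0x53,0xf3}
query mem[0x0f]=0xe4, mem[0x17]=0xf3, mem[0x1d]=0x35

MEM[0x0f,0x17,0x1d] = e4 f3 35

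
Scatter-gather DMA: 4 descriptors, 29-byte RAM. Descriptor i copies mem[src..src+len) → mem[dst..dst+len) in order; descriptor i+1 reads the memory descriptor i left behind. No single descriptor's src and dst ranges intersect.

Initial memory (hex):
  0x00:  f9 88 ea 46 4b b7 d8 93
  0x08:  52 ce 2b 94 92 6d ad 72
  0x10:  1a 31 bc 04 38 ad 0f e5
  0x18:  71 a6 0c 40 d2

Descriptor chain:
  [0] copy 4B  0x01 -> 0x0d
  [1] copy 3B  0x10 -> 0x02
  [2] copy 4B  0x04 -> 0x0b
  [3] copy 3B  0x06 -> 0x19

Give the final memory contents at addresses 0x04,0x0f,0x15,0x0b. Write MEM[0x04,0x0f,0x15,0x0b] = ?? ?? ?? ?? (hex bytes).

MEM[0x04,0x0f,0x15,0x0b] = bc 46 ad bc

D0: mem[0x0d..0x10] <- [88 ea 46 4b]
D1: mem[0x02..0x04] <- [4b 31 bc]
D2: mem[0x0b..0x0e] <- [bc b7 d8 93]
D3: mem[0x19..0x1b] <- [d8 93 52]
query mem[0x04]=0xbc, mem[0x0f]=0x46, mem[0x15]=0xad, mem[0x0b]=0xbc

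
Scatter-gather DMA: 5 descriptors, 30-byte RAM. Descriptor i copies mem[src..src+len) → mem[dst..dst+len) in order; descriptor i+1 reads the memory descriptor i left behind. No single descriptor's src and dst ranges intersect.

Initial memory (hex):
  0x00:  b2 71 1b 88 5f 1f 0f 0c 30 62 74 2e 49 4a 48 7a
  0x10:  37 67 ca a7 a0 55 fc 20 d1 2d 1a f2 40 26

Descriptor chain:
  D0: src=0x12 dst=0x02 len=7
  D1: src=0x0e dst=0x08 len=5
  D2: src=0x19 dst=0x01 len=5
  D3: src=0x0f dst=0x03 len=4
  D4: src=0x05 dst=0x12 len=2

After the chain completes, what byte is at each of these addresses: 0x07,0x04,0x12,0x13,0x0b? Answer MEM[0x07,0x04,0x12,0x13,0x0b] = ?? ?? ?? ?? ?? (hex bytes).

MEM[0x07,0x04,0x12,0x13,0x0b] = 20 37 67 ca 67

#0 dst[0x02+7] := {0xca,0xa7,0xa0,0x55,0xfc,0x20,0xd1}
#1 dst[0x08+5] := {0x48,0x7a,0x37,0x67,0xca}
#2 dst[0x01+5] := {0x2d,0x1a,0xf2,0x40,0x26}
#3 dst[0x03+4] := {0x7a,0x37,0x67,0xca}
#4 dst[0x12+2] := {0x67,0xca}
query mem[0x07]=0x20, mem[0x04]=0x37, mem[0x12]=0x67, mem[0x13]=0xca, mem[0x0b]=0x67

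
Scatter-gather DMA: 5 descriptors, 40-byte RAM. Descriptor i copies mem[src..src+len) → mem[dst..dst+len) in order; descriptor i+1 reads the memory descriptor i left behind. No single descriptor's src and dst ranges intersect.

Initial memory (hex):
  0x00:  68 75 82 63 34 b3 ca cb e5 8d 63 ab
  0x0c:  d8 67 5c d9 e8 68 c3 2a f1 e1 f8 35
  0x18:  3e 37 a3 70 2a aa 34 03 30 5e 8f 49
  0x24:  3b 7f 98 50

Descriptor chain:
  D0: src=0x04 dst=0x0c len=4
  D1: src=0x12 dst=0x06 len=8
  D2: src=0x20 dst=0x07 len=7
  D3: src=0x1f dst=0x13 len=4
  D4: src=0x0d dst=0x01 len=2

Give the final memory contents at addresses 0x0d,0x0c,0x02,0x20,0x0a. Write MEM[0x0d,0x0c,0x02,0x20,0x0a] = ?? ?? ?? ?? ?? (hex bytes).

[0] 0x04->0x0c len=4 : 34 b3 ca cb
[1] 0x12->0x06 len=8 : c3 2a f1 e1 f8 35 3e 37
[2] 0x20->0x07 len=7 : 30 5e 8f 49 3b 7f 98
[3] 0x1f->0x13 len=4 : 03 30 5e 8f
[4] 0x0d->0x01 len=2 : 98 ca
query mem[0x0d]=0x98, mem[0x0c]=0x7f, mem[0x02]=0xca, mem[0x20]=0x30, mem[0x0a]=0x49

MEM[0x0d,0x0c,0x02,0x20,0x0a] = 98 7f ca 30 49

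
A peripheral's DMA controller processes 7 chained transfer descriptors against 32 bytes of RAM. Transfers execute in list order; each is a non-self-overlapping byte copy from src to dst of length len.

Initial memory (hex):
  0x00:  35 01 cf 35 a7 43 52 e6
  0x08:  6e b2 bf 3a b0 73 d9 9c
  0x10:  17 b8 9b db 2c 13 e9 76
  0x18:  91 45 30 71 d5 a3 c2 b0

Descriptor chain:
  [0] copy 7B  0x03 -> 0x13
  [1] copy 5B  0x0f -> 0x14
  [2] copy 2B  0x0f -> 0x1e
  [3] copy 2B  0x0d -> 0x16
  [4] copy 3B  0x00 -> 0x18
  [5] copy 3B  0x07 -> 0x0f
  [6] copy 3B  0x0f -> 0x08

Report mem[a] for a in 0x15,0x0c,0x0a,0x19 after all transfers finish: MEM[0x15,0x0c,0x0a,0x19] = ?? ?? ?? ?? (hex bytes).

MEM[0x15,0x0c,0x0a,0x19] = 17 b0 b2 01

D0: mem[0x13..0x19] <- [35 a7 43 52 e6 6e b2]
D1: mem[0x14..0x18] <- [9c 17 b8 9b 35]
D2: mem[0x1e..0x1f] <- [9c 17]
D3: mem[0x16..0x17] <- [73 d9]
D4: mem[0x18..0x1a] <- [35 01 cf]
D5: mem[0x0f..0x11] <- [e6 6e b2]
D6: mem[0x08..0x0a] <- [e6 6e b2]
query mem[0x15]=0x17, mem[0x0c]=0xb0, mem[0x0a]=0xb2, mem[0x19]=0x01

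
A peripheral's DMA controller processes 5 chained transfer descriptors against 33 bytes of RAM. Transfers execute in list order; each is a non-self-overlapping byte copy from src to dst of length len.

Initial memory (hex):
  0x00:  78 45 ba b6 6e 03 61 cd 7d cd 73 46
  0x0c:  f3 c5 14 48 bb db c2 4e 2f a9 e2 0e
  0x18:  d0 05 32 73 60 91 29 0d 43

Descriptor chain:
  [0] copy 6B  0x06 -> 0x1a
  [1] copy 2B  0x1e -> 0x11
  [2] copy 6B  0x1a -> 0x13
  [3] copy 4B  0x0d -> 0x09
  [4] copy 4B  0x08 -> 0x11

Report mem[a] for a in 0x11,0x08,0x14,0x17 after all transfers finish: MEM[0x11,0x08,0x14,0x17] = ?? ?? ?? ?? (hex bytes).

[0] 0x06->0x1a len=6 : 61 cd 7d cd 73 46
[1] 0x1e->0x11 len=2 : 73 46
[2] 0x1a->0x13 len=6 : 61 cd 7d cd 73 46
[3] 0x0d->0x09 len=4 : c5 14 48 bb
[4] 0x08->0x11 len=4 : 7d c5 14 48
query mem[0x11]=0x7d, mem[0x08]=0x7d, mem[0x14]=0x48, mem[0x17]=0x73

MEM[0x11,0x08,0x14,0x17] = 7d 7d 48 73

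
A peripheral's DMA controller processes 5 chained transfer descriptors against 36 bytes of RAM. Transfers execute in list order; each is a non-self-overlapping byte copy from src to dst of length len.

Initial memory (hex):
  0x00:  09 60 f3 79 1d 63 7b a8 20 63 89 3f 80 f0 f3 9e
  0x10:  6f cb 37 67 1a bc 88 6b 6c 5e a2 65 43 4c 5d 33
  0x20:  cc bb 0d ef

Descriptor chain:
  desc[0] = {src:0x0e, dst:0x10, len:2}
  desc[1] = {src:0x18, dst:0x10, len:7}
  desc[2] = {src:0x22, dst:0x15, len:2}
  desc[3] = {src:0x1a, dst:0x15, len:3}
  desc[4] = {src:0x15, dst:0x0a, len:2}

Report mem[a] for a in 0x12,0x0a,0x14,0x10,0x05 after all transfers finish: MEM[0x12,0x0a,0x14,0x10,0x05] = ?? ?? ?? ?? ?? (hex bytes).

MEM[0x12,0x0a,0x14,0x10,0x05] = a2 a2 43 6c 63

D0: mem[0x10..0x11] <- [f3 9e]
D1: mem[0x10..0x16] <- [6c 5e a2 65 43 4c 5d]
D2: mem[0x15..0x16] <- [0d ef]
D3: mem[0x15..0x17] <- [a2 65 43]
D4: mem[0x0a..0x0b] <- [a2 65]
query mem[0x12]=0xa2, mem[0x0a]=0xa2, mem[0x14]=0x43, mem[0x10]=0x6c, mem[0x05]=0x63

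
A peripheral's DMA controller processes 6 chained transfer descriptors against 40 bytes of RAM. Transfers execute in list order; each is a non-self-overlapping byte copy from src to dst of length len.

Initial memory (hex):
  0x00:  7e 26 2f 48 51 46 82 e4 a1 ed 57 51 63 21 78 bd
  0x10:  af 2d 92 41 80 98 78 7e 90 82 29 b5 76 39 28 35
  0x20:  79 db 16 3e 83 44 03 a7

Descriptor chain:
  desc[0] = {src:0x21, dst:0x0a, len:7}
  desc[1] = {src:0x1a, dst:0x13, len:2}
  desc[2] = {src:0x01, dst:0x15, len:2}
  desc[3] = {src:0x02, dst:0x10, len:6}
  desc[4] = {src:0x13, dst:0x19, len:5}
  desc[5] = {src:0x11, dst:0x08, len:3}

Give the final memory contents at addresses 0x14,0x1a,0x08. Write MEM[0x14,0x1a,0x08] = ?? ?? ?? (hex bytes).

MEM[0x14,0x1a,0x08] = 82 82 48

D0: mem[0x0a..0x10] <- [db 16 3e 83 44 03 a7]
D1: mem[0x13..0x14] <- [29 b5]
D2: mem[0x15..0x16] <- [26 2f]
D3: mem[0x10..0x15] <- [2f 48 51 46 82 e4]
D4: mem[0x19..0x1d] <- [46 82 e4 2f 7e]
D5: mem[0x08..0x0a] <- [48 51 46]
query mem[0x14]=0x82, mem[0x1a]=0x82, mem[0x08]=0x48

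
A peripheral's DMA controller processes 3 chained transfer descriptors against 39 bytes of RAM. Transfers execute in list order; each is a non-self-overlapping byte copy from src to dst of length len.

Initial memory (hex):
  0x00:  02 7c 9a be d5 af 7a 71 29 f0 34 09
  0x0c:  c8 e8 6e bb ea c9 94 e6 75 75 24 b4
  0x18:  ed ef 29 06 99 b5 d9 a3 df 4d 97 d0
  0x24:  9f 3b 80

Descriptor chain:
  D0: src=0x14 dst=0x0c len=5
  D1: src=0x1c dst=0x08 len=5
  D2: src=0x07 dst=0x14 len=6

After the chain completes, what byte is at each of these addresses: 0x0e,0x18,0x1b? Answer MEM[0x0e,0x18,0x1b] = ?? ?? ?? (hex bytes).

  after D0: wrote 5B at 0x0c = 757524b4ed
  after D1: wrote 5B at 0x08 = 99b5d9a3df
  after D2: wrote 6B at 0x14 = 7199b5d9a3df
query mem[0x0e]=0x24, mem[0x18]=0xa3, mem[0x1b]=0x06

MEM[0x0e,0x18,0x1b] = 24 a3 06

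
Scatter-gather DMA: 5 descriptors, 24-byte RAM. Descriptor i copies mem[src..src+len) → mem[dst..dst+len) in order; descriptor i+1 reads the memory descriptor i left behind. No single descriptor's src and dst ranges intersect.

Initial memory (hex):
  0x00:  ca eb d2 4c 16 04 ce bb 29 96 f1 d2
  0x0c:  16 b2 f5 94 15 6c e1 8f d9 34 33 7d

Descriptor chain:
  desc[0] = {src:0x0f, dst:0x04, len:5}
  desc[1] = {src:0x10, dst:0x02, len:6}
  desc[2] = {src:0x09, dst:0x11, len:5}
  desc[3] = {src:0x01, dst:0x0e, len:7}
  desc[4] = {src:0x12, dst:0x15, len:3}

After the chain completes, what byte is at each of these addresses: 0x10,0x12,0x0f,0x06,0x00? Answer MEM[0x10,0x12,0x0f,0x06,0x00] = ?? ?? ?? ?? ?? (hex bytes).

  after D0: wrote 5B at 0x04 = 94156ce18f
  after D1: wrote 6B at 0x02 = 156ce18fd934
  after D2: wrote 5B at 0x11 = 96f1d216b2
  after D3: wrote 7B at 0x0e = eb156ce18fd934
  after D4: wrote 3B at 0x15 = 8fd934
query mem[0x10]=0x6c, mem[0x12]=0x8f, mem[0x0f]=0x15, mem[0x06]=0xd9, mem[0x00]=0xca

MEM[0x10,0x12,0x0f,0x06,0x00] = 6c 8f 15 d9 ca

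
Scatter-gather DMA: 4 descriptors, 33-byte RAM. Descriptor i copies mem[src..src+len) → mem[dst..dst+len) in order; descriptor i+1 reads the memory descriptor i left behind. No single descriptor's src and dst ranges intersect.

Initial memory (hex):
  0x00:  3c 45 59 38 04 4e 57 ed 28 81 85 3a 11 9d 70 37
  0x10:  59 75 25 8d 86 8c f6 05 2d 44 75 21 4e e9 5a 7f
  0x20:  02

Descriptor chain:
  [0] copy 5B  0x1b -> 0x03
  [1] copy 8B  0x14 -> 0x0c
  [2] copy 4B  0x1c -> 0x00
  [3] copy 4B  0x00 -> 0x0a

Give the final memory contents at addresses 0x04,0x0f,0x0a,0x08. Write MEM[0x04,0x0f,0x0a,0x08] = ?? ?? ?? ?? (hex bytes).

D0: mem[0x03..0x07] <- [21 4e e9 5a 7f]
D1: mem[0x0c..0x13] <- [86 8c f6 05 2d 44 75 21]
D2: mem[0x00..0x03] <- [4e e9 5a 7f]
D3: mem[0x0a..0x0d] <- [4e e9 5a 7f]
query mem[0x04]=0x4e, mem[0x0f]=0x05, mem[0x0a]=0x4e, mem[0x08]=0x28

MEM[0x04,0x0f,0x0a,0x08] = 4e 05 4e 28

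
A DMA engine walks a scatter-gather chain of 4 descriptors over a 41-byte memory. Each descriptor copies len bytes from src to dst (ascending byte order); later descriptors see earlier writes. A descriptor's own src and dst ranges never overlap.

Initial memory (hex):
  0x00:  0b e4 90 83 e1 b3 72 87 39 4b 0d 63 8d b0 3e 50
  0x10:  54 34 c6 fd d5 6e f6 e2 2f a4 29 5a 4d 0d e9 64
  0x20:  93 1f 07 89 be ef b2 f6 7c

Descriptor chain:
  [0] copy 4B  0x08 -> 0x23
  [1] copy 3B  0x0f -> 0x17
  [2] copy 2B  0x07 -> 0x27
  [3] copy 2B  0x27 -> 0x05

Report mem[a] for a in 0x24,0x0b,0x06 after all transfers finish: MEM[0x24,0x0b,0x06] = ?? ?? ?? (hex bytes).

#0 dst[0x23+4] := {0x39,0x4b,0x0d,0x63}
#1 dst[0x17+3] := {0x50,0x54,0x34}
#2 dst[0x27+2] := {0x87,0x39}
#3 dst[0x05+2] := {0x87,0x39}
query mem[0x24]=0x4b, mem[0x0b]=0x63, mem[0x06]=0x39

MEM[0x24,0x0b,0x06] = 4b 63 39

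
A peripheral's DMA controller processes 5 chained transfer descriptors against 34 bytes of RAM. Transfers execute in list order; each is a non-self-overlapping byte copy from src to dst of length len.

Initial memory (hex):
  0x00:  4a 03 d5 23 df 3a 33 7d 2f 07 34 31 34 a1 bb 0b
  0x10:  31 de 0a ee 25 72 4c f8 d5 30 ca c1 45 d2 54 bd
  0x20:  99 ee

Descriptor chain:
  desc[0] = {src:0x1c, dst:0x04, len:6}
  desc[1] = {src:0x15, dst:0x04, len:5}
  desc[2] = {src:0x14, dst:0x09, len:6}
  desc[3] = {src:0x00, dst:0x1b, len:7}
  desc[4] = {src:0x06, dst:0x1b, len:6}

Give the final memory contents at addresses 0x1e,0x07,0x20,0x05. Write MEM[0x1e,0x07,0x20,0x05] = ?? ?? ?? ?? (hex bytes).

D0: mem[0x04..0x09] <- [45 d2 54 bd 99 ee]
D1: mem[0x04..0x08] <- [72 4c f8 d5 30]
D2: mem[0x09..0x0e] <- [25 72 4c f8 d5 30]
D3: mem[0x1b..0x21] <- [4a 03 d5 23 72 4c f8]
D4: mem[0x1b..0x20] <- [f8 d5 30 25 72 4c]
query mem[0x1e]=0x25, mem[0x07]=0xd5, mem[0x20]=0x4c, mem[0x05]=0x4c

MEM[0x1e,0x07,0x20,0x05] = 25 d5 4c 4c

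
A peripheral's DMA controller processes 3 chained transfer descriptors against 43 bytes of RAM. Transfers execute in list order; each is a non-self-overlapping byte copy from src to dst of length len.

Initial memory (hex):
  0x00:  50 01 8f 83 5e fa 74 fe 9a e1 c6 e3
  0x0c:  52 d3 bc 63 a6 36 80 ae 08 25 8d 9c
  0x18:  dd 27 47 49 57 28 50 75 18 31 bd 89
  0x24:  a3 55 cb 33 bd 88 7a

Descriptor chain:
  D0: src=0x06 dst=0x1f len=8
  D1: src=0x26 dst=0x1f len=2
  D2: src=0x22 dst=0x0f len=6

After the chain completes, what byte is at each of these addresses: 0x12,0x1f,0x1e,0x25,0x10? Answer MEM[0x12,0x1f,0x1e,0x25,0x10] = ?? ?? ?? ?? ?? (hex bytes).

[0] 0x06->0x1f len=8 : 74 fe 9a e1 c6 e3 52 d3
[1] 0x26->0x1f len=2 : d3 33
[2] 0x22->0x0f len=6 : e1 c6 e3 52 d3 33
query mem[0x12]=0x52, mem[0x1f]=0xd3, mem[0x1e]=0x50, mem[0x25]=0x52, mem[0x10]=0xc6

MEM[0x12,0x1f,0x1e,0x25,0x10] = 52 d3 50 52 c6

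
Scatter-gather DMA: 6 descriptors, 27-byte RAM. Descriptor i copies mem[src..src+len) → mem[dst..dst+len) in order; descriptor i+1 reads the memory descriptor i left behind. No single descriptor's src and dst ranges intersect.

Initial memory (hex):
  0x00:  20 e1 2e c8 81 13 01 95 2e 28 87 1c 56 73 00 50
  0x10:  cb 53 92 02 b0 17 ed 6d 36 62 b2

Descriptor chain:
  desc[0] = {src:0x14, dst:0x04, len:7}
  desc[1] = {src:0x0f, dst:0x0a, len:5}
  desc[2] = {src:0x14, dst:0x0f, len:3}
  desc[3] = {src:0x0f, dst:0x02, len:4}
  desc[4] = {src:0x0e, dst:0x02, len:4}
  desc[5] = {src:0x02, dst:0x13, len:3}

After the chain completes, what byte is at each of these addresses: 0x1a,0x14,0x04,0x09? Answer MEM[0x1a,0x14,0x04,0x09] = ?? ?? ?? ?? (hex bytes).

MEM[0x1a,0x14,0x04,0x09] = b2 b0 17 62

#0 dst[0x04+7] := {0xb0,0x17,0xed,0x6d,0x36,0x62,0xb2}
#1 dst[0x0a+5] := {0x50,0xcb,0x53,0x92,0x02}
#2 dst[0x0f+3] := {0xb0,0x17,0xed}
#3 dst[0x02+4] := {0xb0,0x17,0xed,0x92}
#4 dst[0x02+4] := {0x02,0xb0,0x17,0xed}
#5 dst[0x13+3] := {0x02,0xb0,0x17}
query mem[0x1a]=0xb2, mem[0x14]=0xb0, mem[0x04]=0x17, mem[0x09]=0x62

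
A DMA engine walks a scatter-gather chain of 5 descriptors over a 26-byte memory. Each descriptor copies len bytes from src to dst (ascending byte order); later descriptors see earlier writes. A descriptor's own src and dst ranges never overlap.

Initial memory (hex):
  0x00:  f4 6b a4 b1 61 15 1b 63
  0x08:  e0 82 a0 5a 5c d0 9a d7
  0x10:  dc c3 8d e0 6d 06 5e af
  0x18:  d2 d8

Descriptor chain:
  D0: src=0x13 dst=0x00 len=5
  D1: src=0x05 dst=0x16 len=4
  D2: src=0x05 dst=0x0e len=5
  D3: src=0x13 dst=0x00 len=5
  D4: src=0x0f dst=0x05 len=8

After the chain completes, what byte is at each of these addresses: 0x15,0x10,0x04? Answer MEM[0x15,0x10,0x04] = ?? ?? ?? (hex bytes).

[0] 0x13->0x00 len=5 : e0 6d 06 5e af
[1] 0x05->0x16 len=4 : 15 1b 63 e0
[2] 0x05->0x0e len=5 : 15 1b 63 e0 82
[3] 0x13->0x00 len=5 : e0 6d 06 15 1b
[4] 0x0f->0x05 len=8 : 1b 63 e0 82 e0 6d 06 15
query mem[0x15]=0x06, mem[0x10]=0x63, mem[0x04]=0x1b

MEM[0x15,0x10,0x04] = 06 63 1b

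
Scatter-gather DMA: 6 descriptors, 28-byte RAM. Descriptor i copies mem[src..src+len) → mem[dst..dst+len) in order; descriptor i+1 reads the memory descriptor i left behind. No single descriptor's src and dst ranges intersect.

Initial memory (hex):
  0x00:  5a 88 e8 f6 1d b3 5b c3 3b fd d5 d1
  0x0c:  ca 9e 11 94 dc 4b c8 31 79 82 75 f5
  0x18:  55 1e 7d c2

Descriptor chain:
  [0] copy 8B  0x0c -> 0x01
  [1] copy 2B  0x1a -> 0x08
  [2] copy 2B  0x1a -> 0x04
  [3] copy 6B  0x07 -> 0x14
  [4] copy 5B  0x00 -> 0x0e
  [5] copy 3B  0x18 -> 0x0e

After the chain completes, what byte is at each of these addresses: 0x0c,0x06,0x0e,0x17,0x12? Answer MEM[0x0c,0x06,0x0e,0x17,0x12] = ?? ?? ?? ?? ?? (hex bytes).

D0: mem[0x01..0x08] <- [ca 9e 11 94 dc 4b c8 31]
D1: mem[0x08..0x09] <- [7d c2]
D2: mem[0x04..0x05] <- [7d c2]
D3: mem[0x14..0x19] <- [c8 7d c2 d5 d1 ca]
D4: mem[0x0e..0x12] <- [5a ca 9e 11 7d]
D5: mem[0x0e..0x10] <- [d1 ca 7d]
query mem[0x0c]=0xca, mem[0x06]=0x4b, mem[0x0e]=0xd1, mem[0x17]=0xd5, mem[0x12]=0x7d

MEM[0x0c,0x06,0x0e,0x17,0x12] = ca 4b d1 d5 7d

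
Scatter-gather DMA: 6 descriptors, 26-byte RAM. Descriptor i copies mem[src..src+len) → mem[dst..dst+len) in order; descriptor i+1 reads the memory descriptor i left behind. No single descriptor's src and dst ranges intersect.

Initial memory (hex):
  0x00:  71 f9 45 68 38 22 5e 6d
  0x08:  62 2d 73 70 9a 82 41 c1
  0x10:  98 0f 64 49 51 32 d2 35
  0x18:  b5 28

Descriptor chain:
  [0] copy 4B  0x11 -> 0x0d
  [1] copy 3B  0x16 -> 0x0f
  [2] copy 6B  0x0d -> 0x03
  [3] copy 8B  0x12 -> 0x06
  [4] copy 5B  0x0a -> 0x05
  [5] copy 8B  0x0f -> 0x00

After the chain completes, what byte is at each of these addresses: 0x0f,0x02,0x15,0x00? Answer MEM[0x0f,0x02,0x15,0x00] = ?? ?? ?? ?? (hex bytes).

  after D0: wrote 4B at 0x0d = 0f644951
  after D1: wrote 3B at 0x0f = d235b5
  after D2: wrote 6B at 0x03 = 0f64d235b564
  after D3: wrote 8B at 0x06 = 64495132d235b528
  after D4: wrote 5B at 0x05 = d235b52864
  after D5: wrote 8B at 0x00 = d235b564495132d2
query mem[0x0f]=0xd2, mem[0x02]=0xb5, mem[0x15]=0x32, mem[0x00]=0xd2

MEM[0x0f,0x02,0x15,0x00] = d2 b5 32 d2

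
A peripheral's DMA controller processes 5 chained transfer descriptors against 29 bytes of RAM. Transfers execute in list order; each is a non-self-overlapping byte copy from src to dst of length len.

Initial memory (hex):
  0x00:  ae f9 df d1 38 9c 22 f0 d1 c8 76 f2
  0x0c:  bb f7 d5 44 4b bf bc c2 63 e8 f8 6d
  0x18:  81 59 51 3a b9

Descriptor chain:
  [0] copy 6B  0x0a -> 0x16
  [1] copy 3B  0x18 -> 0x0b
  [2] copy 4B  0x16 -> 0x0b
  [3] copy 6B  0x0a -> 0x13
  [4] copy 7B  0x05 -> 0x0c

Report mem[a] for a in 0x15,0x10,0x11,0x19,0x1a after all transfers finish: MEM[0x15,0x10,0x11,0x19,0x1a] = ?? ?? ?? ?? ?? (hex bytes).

  after D0: wrote 6B at 0x16 = 76f2bbf7d544
  after D1: wrote 3B at 0x0b = bbf7d5
  after D2: wrote 4B at 0x0b = 76f2bbf7
  after D3: wrote 6B at 0x13 = 7676f2bbf744
  after D4: wrote 7B at 0x0c = 9c22f0d1c87676
query mem[0x15]=0xf2, mem[0x10]=0xc8, mem[0x11]=0x76, mem[0x19]=0xf7, mem[0x1a]=0xd5

MEM[0x15,0x10,0x11,0x19,0x1a] = f2 c8 76 f7 d5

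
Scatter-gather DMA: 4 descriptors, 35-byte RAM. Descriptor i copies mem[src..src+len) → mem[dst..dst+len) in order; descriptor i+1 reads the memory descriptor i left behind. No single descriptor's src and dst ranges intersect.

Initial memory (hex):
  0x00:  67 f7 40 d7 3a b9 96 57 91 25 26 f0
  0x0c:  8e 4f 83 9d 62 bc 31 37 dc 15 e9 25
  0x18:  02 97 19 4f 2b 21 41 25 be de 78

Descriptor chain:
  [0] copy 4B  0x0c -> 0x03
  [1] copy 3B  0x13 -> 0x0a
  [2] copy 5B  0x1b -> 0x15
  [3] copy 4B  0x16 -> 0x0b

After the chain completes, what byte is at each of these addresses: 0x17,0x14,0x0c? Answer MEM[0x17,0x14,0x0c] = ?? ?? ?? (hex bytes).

D0: mem[0x03..0x06] <- [8e 4f 83 9d]
D1: mem[0x0a..0x0c] <- [37 dc 15]
D2: mem[0x15..0x19] <- [4f 2b 21 41 25]
D3: mem[0x0b..0x0e] <- [2b 21 41 25]
query mem[0x17]=0x21, mem[0x14]=0xdc, mem[0x0c]=0x21

MEM[0x17,0x14,0x0c] = 21 dc 21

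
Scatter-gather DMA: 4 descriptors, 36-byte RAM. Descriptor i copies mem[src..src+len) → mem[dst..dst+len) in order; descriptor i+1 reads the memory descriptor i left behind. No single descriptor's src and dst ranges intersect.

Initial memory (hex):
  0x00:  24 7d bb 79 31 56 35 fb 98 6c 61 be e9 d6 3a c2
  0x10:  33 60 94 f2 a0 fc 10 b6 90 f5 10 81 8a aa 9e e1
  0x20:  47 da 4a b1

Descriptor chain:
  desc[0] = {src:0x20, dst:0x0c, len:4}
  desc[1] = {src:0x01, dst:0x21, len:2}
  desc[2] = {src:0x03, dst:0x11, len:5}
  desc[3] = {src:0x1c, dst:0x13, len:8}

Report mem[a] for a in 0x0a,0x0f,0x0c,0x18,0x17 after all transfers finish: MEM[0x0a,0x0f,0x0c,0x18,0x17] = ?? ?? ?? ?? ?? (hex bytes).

MEM[0x0a,0x0f,0x0c,0x18,0x17] = 61 b1 47 7d 47

#0 dst[0x0c+4] := {0x47,0xda,0x4a,0xb1}
#1 dst[0x21+2] := {0x7d,0xbb}
#2 dst[0x11+5] := {0x79,0x31,0x56,0x35,0xfb}
#3 dst[0x13+8] := {0x8a,0xaa,0x9e,0xe1,0x47,0x7d,0xbb,0xb1}
query mem[0x0a]=0x61, mem[0x0f]=0xb1, mem[0x0c]=0x47, mem[0x18]=0x7d, mem[0x17]=0x47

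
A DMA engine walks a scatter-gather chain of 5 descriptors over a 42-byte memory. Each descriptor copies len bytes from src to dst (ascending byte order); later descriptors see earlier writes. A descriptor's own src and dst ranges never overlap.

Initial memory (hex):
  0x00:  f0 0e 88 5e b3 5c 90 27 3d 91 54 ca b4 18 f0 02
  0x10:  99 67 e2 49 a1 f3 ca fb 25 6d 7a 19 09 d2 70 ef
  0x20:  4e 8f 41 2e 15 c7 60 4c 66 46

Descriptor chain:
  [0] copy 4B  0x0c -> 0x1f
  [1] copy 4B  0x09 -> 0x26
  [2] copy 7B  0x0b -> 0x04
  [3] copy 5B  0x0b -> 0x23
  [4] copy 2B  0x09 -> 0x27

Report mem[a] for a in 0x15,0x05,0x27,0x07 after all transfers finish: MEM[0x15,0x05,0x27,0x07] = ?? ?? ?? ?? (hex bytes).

MEM[0x15,0x05,0x27,0x07] = f3 b4 99 f0

  after D0: wrote 4B at 0x1f = b418f002
  after D1: wrote 4B at 0x26 = 9154cab4
  after D2: wrote 7B at 0x04 = cab418f0029967
  after D3: wrote 5B at 0x23 = cab418f002
  after D4: wrote 2B at 0x27 = 9967
query mem[0x15]=0xf3, mem[0x05]=0xb4, mem[0x27]=0x99, mem[0x07]=0xf0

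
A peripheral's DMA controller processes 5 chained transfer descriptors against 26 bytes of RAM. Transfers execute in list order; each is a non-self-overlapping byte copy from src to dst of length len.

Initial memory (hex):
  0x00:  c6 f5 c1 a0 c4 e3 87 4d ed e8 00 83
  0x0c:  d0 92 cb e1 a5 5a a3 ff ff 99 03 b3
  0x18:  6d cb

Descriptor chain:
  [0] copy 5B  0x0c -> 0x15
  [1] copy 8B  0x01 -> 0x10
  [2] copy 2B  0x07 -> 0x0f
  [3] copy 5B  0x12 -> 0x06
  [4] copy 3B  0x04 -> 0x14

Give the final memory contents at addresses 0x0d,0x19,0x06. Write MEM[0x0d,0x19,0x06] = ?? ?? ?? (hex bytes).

D0: mem[0x15..0x19] <- [d0 92 cb e1 a5]
D1: mem[0x10..0x17] <- [f5 c1 a0 c4 e3 87 4d ed]
D2: mem[0x0f..0x10] <- [4d ed]
D3: mem[0x06..0x0a] <- [a0 c4 e3 87 4d]
D4: mem[0x14..0x16] <- [c4 e3 a0]
query mem[0x0d]=0x92, mem[0x19]=0xa5, mem[0x06]=0xa0

MEM[0x0d,0x19,0x06] = 92 a5 a0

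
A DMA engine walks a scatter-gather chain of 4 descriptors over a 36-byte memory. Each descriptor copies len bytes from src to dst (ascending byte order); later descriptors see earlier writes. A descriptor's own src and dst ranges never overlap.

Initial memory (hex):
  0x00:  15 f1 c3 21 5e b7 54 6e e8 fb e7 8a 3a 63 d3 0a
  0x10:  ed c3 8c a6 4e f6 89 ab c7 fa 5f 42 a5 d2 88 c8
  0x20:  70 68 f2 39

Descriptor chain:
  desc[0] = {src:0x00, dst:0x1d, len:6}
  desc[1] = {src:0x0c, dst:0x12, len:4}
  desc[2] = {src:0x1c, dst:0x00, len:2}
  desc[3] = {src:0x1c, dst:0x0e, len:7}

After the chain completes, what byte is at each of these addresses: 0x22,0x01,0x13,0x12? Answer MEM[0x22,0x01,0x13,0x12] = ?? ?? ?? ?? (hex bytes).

MEM[0x22,0x01,0x13,0x12] = b7 15 5e 21

D0: mem[0x1d..0x22] <- [15 f1 c3 21 5e b7]
D1: mem[0x12..0x15] <- [3a 63 d3 0a]
D2: mem[0x00..0x01] <- [a5 15]
D3: mem[0x0e..0x14] <- [a5 15 f1 c3 21 5e b7]
query mem[0x22]=0xb7, mem[0x01]=0x15, mem[0x13]=0x5e, mem[0x12]=0x21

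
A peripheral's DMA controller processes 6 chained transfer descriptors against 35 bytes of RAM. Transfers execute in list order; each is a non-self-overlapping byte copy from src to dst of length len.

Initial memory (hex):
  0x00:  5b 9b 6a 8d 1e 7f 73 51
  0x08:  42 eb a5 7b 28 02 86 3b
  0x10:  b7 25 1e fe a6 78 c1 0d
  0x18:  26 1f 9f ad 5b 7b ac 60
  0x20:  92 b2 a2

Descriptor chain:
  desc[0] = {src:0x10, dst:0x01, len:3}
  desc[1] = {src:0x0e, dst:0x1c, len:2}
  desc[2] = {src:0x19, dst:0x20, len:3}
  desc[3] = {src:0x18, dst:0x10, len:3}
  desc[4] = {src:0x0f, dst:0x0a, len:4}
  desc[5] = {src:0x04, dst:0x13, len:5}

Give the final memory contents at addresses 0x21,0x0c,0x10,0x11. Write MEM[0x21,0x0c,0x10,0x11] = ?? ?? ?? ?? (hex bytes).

MEM[0x21,0x0c,0x10,0x11] = 9f 1f 26 1f

  after D0: wrote 3B at 0x01 = b7251e
  after D1: wrote 2B at 0x1c = 863b
  after D2: wrote 3B at 0x20 = 1f9fad
  after D3: wrote 3B at 0x10 = 261f9f
  after D4: wrote 4B at 0x0a = 3b261f9f
  after D5: wrote 5B at 0x13 = 1e7f735142
query mem[0x21]=0x9f, mem[0x0c]=0x1f, mem[0x10]=0x26, mem[0x11]=0x1f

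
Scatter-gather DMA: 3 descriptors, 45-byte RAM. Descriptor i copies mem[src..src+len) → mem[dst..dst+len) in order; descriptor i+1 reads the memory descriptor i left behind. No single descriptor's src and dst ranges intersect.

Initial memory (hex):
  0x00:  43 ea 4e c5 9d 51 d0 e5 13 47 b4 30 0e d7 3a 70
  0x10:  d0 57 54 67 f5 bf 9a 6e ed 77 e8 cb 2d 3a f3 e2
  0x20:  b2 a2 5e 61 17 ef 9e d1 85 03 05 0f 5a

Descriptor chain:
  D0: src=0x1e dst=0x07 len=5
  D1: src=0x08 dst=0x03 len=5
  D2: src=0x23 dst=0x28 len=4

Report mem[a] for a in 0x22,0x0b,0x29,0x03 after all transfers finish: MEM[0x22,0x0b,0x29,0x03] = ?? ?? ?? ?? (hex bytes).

#0 dst[0x07+5] := {0xf3,0xe2,0xb2,0xa2,0x5e}
#1 dst[0x03+5] := {0xe2,0xb2,0xa2,0x5e,0x0e}
#2 dst[0x28+4] := {0x61,0x17,0xef,0x9e}
query mem[0x22]=0x5e, mem[0x0b]=0x5e, mem[0x29]=0x17, mem[0x03]=0xe2

MEM[0x22,0x0b,0x29,0x03] = 5e 5e 17 e2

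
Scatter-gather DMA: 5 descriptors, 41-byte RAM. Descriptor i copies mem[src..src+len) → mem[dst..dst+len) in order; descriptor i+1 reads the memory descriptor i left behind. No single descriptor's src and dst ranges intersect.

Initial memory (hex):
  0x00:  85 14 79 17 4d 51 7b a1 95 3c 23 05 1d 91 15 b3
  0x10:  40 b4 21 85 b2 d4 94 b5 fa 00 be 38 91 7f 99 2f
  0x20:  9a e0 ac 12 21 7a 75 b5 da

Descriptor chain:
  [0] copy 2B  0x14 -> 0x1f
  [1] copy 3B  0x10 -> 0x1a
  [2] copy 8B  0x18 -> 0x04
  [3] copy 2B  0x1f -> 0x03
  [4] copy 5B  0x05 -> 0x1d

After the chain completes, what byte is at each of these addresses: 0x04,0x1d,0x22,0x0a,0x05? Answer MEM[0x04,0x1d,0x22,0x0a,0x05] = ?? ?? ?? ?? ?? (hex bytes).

MEM[0x04,0x1d,0x22,0x0a,0x05] = d4 00 ac 99 00

D0: mem[0x1f..0x20] <- [b2 d4]
D1: mem[0x1a..0x1c] <- [40 b4 21]
D2: mem[0x04..0x0b] <- [fa 00 40 b4 21 7f 99 b2]
D3: mem[0x03..0x04] <- [b2 d4]
D4: mem[0x1d..0x21] <- [00 40 b4 21 7f]
query mem[0x04]=0xd4, mem[0x1d]=0x00, mem[0x22]=0xac, mem[0x0a]=0x99, mem[0x05]=0x00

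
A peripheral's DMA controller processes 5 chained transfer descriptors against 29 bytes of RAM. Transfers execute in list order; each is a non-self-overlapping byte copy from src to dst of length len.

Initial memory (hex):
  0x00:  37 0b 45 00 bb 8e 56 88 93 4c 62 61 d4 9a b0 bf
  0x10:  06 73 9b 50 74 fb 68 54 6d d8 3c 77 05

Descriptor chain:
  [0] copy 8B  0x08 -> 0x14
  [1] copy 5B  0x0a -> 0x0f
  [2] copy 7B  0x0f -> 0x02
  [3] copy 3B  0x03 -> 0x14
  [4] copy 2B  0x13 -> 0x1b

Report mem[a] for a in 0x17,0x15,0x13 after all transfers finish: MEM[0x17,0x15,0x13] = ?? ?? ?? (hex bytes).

D0: mem[0x14..0x1b] <- [93 4c 62 61 d4 9a b0 bf]
D1: mem[0x0f..0x13] <- [62 61 d4 9a b0]
D2: mem[0x02..0x08] <- [62 61 d4 9a b0 93 4c]
D3: mem[0x14..0x16] <- [61 d4 9a]
D4: mem[0x1b..0x1c] <- [b0 61]
query mem[0x17]=0x61, mem[0x15]=0xd4, mem[0x13]=0xb0

MEM[0x17,0x15,0x13] = 61 d4 b0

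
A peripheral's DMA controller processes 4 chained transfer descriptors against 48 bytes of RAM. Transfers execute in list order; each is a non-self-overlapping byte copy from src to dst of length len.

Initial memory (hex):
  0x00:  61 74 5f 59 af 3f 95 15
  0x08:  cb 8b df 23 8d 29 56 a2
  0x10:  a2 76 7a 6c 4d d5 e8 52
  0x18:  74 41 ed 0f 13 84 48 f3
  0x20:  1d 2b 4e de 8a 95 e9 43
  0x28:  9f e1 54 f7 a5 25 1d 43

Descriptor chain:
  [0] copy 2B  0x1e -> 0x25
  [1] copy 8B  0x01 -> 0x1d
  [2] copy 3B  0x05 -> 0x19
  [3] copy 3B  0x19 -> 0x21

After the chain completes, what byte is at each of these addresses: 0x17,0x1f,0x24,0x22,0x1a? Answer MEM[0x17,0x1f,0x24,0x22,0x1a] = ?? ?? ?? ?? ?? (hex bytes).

MEM[0x17,0x1f,0x24,0x22,0x1a] = 52 59 cb 95 95

[0] 0x1e->0x25 len=2 : 48 f3
[1] 0x01->0x1d len=8 : 74 5f 59 af 3f 95 15 cb
[2] 0x05->0x19 len=3 : 3f 95 15
[3] 0x19->0x21 len=3 : 3f 95 15
query mem[0x17]=0x52, mem[0x1f]=0x59, mem[0x24]=0xcb, mem[0x22]=0x95, mem[0x1a]=0x95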